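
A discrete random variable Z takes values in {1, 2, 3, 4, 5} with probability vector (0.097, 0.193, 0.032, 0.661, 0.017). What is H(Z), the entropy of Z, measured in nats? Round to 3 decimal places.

0.997 nats

H(Z) = −Σ p·ln p.
  −(0.097)·ln(0.097) = 0.2263
  −(0.193)·ln(0.193) = 0.3175
  −(0.032)·ln(0.032) = 0.1101
  −(0.661)·ln(0.661) = 0.2737
  −(0.017)·ln(0.017) = 0.0693
Sum: 0.2263 + 0.3175 + 0.1101 + 0.2737 + 0.0693 = 0.997 nats.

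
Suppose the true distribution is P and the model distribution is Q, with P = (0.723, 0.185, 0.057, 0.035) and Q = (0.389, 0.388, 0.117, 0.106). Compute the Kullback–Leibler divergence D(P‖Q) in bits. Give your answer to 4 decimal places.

D(P‖Q) = Σ p·log₂(p/q).
  0.723·log₂(0.723/0.389) = 0.64653
  0.185·log₂(0.185/0.388) = -0.19768
  0.057·log₂(0.057/0.117) = -0.05914
  0.035·log₂(0.035/0.106) = -0.05595
D(P‖Q) = 0.3338 bits.

0.3338 bits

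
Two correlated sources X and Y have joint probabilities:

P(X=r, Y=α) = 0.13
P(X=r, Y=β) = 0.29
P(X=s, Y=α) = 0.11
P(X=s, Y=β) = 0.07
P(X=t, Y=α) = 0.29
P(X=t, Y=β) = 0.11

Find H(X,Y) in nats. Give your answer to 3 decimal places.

H(X,Y) = −Σ p(x,y)·ln p(x,y) over all 6 cells.
  cell (r,α): −0.13·ln0.13 = 0.2652
  cell (r,β): −0.29·ln0.29 = 0.3590
  cell (s,α): −0.11·ln0.11 = 0.2428
  cell (s,β): −0.07·ln0.07 = 0.1861
  cell (t,α): −0.29·ln0.29 = 0.3590
  cell (t,β): −0.11·ln0.11 = 0.2428
Sum = 1.655 nats.

1.655 nats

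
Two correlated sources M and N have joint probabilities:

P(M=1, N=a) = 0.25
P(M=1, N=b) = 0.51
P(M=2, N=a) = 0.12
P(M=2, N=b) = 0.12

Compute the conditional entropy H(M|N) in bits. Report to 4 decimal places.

0.7789 bits

Marginals: p(M) = (0.7600, 0.2400), p(N) = (0.3700, 0.6300).
H(M|N) = Σ p(N) · H(M|N=·).
  N=a: p=0.3700, H(M|N=a) = 0.9090
  N=b: p=0.6300, H(M|N=b) = 0.7025
Weighted sum = 0.7789 bits.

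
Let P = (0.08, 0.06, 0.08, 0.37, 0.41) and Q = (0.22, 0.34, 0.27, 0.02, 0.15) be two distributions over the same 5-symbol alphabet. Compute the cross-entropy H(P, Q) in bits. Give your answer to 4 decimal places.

H(P,Q) = −Σ p·log₂ q.
  −0.08·log₂(0.22) = 0.17475
  −0.06·log₂(0.34) = 0.09338
  −0.08·log₂(0.27) = 0.15112
  −0.37·log₂(0.02) = 2.08823
  −0.41·log₂(0.15) = 1.12216
H(P,Q) = 3.6296 bits.

3.6296 bits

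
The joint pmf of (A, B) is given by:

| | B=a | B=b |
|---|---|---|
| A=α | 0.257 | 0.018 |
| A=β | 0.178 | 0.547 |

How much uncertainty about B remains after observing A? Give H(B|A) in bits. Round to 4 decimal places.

0.6789 bits

Chain rule: H(B|A) = H(A,B) − H(A).
Marginals: p(A) = (0.2750, 0.7250), p(B) = (0.4350, 0.5650).
H(A,B) = 1.5274 bits; H(A) = 0.8485 bits.
H(B|A) = 1.5274 − 0.8485 = 0.6789 bits.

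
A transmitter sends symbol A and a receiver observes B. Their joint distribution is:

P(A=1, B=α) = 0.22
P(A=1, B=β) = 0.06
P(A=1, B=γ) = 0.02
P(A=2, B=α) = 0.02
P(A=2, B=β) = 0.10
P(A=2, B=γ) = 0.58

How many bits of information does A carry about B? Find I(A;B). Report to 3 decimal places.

0.503 bits

Marginals: p(A) = (0.3000, 0.7000), p(B) = (0.2400, 0.1600, 0.6000).
I(A;B) = Σ p(x,y)·log₂[p(x,y)/(p(x)p(y))].
  (1,α): 0.22·log₂(3.0556) = 0.3545
  (1,β): 0.06·log₂(1.2500) = 0.0193
  (1,γ): 0.02·log₂(0.1111) = -0.0634
  (2,α): 0.02·log₂(0.1190) = -0.0614
  (2,β): 0.10·log₂(0.8929) = -0.0163
  (2,γ): 0.58·log₂(1.3810) = 0.2701
Sum = 0.503 bits.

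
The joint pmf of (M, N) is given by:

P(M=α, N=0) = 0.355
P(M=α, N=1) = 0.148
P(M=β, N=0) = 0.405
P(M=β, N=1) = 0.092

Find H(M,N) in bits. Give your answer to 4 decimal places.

H(M,N) = −Σ p(x,y)·log₂ p(x,y) over all 4 cells.
  cell (α,0): −0.355·log₂0.355 = 0.53041
  cell (α,1): −0.148·log₂0.148 = 0.40794
  cell (β,0): −0.405·log₂0.405 = 0.52812
  cell (β,1): −0.092·log₂0.092 = 0.31668
Sum = 1.7832 bits.

1.7832 bits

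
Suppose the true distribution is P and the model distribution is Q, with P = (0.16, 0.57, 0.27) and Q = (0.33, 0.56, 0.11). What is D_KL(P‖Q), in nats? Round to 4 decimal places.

D(P‖Q) = Σ p·ln(p/q).
  0.16·ln(0.16/0.33) = -0.11583
  0.57·ln(0.57/0.56) = 0.01009
  0.27·ln(0.27/0.11) = 0.24244
D(P‖Q) = 0.1367 nats.

0.1367 nats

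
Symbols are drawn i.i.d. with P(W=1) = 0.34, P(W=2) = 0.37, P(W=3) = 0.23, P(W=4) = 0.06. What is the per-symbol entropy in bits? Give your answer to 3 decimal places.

H(W) = −Σ p·log₂ p.
  −(0.34)·log₂(0.34) = 0.5292
  −(0.37)·log₂(0.37) = 0.5307
  −(0.23)·log₂(0.23) = 0.4877
  −(0.06)·log₂(0.06) = 0.2435
Sum: 0.5292 + 0.5307 + 0.4877 + 0.2435 = 1.791 bits.

1.791 bits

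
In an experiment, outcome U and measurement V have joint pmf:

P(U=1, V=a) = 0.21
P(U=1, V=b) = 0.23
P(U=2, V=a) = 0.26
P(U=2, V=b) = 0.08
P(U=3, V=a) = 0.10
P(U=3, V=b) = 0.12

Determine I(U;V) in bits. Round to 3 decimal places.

0.060 bits

Marginals: p(U) = (0.4400, 0.3400, 0.2200), p(V) = (0.5700, 0.4300).
I(U;V) = H(U) + H(V) − H(U,V).
H(U) = 1.5309, H(V) = 0.9858, H(U,V) = 2.4565.
I(U;V) = 1.5309 + 0.9858 − 2.4565 = 0.060 bits.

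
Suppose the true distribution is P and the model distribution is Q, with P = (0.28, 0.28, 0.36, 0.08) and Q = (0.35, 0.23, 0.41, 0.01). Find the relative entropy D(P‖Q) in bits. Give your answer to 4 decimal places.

0.1618 bits

D(P‖Q) = Σ p·log₂(p/q).
  0.28·log₂(0.28/0.35) = -0.09014
  0.28·log₂(0.28/0.23) = 0.07946
  0.36·log₂(0.36/0.41) = -0.06755
  0.08·log₂(0.08/0.01) = 0.24000
D(P‖Q) = 0.1618 bits.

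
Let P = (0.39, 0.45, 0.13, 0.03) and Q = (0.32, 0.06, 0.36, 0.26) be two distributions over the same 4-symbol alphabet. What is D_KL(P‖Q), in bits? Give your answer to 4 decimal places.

1.1349 bits

D(P‖Q) = Σ p·log₂(p/q).
  0.39·log₂(0.39/0.32) = 0.11131
  0.45·log₂(0.45/0.06) = 1.30810
  0.13·log₂(0.13/0.36) = -0.19103
  0.03·log₂(0.03/0.26) = -0.09346
D(P‖Q) = 1.1349 bits.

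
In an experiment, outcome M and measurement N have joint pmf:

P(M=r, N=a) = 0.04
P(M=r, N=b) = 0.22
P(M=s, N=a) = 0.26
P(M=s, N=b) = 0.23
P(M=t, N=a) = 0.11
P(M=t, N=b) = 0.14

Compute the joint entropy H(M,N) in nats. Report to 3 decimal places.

H(M,N) = −Σ p(x,y)·ln p(x,y) over all 6 cells.
  cell (r,a): −0.04·ln0.04 = 0.1288
  cell (r,b): −0.22·ln0.22 = 0.3331
  cell (s,a): −0.26·ln0.26 = 0.3502
  cell (s,b): −0.23·ln0.23 = 0.3380
  cell (t,a): −0.11·ln0.11 = 0.2428
  cell (t,b): −0.14·ln0.14 = 0.2753
Sum = 1.668 nats.

1.668 nats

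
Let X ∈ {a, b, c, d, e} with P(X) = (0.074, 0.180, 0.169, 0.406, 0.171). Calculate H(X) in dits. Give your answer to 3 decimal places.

H(X) = −Σ p·log₁₀ p.
  −(0.074)·log₁₀(0.074) = 0.0837
  −(0.180)·log₁₀(0.180) = 0.1341
  −(0.169)·log₁₀(0.169) = 0.1305
  −(0.406)·log₁₀(0.406) = 0.1589
  −(0.171)·log₁₀(0.171) = 0.1312
Sum: 0.0837 + 0.1341 + 0.1305 + 0.1589 + 0.1312 = 0.638 dits.

0.638 dits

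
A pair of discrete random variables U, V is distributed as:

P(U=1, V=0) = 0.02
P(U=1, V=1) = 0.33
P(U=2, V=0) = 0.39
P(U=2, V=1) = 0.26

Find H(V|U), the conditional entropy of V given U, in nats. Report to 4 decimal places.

0.5141 nats

Marginals: p(U) = (0.3500, 0.6500), p(V) = (0.4100, 0.5900).
H(V|U) = Σ p(U) · H(V|U=·).
  U=1: p=0.3500, H(V|U=1) = 0.2190
  U=2: p=0.6500, H(V|U=2) = 0.6730
Weighted sum = 0.5141 nats.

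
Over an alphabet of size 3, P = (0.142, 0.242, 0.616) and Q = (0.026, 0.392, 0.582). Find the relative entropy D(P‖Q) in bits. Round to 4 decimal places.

0.2299 bits

D(P‖Q) = Σ p·log₂(p/q).
  0.142·log₂(0.142/0.026) = 0.34780
  0.242·log₂(0.242/0.392) = -0.16839
  0.616·log₂(0.616/0.582) = 0.05046
D(P‖Q) = 0.2299 bits.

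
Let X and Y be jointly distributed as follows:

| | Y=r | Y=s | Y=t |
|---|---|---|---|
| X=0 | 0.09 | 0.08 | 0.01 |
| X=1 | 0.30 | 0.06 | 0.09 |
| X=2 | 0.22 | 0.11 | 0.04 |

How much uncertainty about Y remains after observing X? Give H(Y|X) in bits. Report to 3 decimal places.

Marginals: p(X) = (0.1800, 0.4500, 0.3700), p(Y) = (0.6100, 0.2500, 0.1400).
H(Y|X) = Σ p(X) · H(Y|X=·).
  X=0: p=0.1800, H(Y|X=0) = 1.2516
  X=1: p=0.4500, H(Y|X=1) = 1.2419
  X=2: p=0.3700, H(Y|X=2) = 1.3132
Weighted sum = 1.270 bits.

1.270 bits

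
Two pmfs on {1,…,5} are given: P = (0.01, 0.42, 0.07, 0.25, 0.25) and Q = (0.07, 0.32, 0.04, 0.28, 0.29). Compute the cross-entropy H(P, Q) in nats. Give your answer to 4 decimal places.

H(P,Q) = −Σ p·ln q.
  −0.01·ln(0.07) = 0.02659
  −0.42·ln(0.32) = 0.47856
  −0.07·ln(0.04) = 0.22532
  −0.25·ln(0.28) = 0.31824
  −0.25·ln(0.29) = 0.30947
H(P,Q) = 1.3582 nats.

1.3582 nats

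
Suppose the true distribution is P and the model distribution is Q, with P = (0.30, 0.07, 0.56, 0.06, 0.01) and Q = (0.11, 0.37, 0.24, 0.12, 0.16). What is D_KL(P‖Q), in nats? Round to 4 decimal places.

0.5896 nats

D(P‖Q) = Σ p·ln(p/q).
  0.30·ln(0.30/0.11) = 0.30099
  0.07·ln(0.07/0.37) = -0.11655
  0.56·ln(0.56/0.24) = 0.47449
  0.06·ln(0.06/0.12) = -0.04159
  0.01·ln(0.01/0.16) = -0.02773
D(P‖Q) = 0.5896 nats.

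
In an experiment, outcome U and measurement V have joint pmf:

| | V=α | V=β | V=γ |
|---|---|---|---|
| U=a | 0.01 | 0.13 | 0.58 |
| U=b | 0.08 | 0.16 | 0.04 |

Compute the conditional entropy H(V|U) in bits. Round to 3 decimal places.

Marginals: p(U) = (0.7200, 0.2800), p(V) = (0.0900, 0.2900, 0.6200).
H(V|U) = Σ p(U) · H(V|U=·).
  U=a: p=0.7200, H(V|U=a) = 0.7829
  U=b: p=0.2800, H(V|U=b) = 1.3788
Weighted sum = 0.950 bits.

0.950 bits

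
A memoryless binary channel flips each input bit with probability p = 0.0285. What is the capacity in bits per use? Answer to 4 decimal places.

Binary symmetric channel: C = 1 − h₂(ε) where h₂ is the binary entropy function.
h₂(0.0285) = −0.0285·log₂0.0285 − 0.9715·log₂0.9715 = 0.1868.
C = 1 − 0.1868 = 0.8132 bits per channel use.

0.8132 bits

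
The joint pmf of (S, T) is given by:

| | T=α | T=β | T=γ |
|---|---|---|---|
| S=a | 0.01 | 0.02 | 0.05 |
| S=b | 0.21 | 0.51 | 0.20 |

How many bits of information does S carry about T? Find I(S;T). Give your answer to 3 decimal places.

Marginals: p(S) = (0.0800, 0.9200), p(T) = (0.2200, 0.5300, 0.2500).
I(S;T) = Σ p(x,y)·log₂[p(x,y)/(p(x)p(y))].
  (a,α): 0.01·log₂(0.5682) = -0.0082
  (a,β): 0.02·log₂(0.4717) = -0.0217
  (a,γ): 0.05·log₂(2.5000) = 0.0661
  (b,α): 0.21·log₂(1.0375) = 0.0112
  (b,β): 0.51·log₂(1.0459) = 0.0330
  (b,γ): 0.20·log₂(0.8696) = -0.0403
Sum = 0.040 bits.

0.040 bits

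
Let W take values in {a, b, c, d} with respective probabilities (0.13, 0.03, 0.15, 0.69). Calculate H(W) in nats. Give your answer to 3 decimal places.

H(W) = −Σ p·ln p.
  −(0.13)·ln(0.13) = 0.2652
  −(0.03)·ln(0.03) = 0.1052
  −(0.15)·ln(0.15) = 0.2846
  −(0.69)·ln(0.69) = 0.2560
Sum: 0.2652 + 0.1052 + 0.2846 + 0.2560 = 0.911 nats.

0.911 nats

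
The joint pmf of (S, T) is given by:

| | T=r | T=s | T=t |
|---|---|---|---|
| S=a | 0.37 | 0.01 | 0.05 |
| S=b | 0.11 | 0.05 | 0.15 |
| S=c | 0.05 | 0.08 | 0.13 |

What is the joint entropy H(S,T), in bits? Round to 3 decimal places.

H(S,T) = −Σ p(x,y)·log₂ p(x,y) over all 9 cells.
  cell (a,r): −0.37·log₂0.37 = 0.5307
  cell (a,s): −0.01·log₂0.01 = 0.0664
  cell (a,t): −0.05·log₂0.05 = 0.2161
  cell (b,r): −0.11·log₂0.11 = 0.3503
  cell (b,s): −0.05·log₂0.05 = 0.2161
  cell (b,t): −0.15·log₂0.15 = 0.4105
  cell (c,r): −0.05·log₂0.05 = 0.2161
  cell (c,s): −0.08·log₂0.08 = 0.2915
  cell (c,t): −0.13·log₂0.13 = 0.3826
Sum = 2.680 bits.

2.680 bits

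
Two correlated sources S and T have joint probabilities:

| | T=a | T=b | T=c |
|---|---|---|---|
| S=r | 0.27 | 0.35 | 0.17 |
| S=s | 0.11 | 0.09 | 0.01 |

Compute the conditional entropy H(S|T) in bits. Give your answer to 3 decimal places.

0.707 bits

Chain rule: H(S|T) = H(S,T) − H(T).
Marginals: p(S) = (0.7900, 0.2100), p(T) = (0.3800, 0.4400, 0.1800).
H(S,T) = 2.2041 bits; H(T) = 1.4969 bits.
H(S|T) = 2.2041 − 1.4969 = 0.707 bits.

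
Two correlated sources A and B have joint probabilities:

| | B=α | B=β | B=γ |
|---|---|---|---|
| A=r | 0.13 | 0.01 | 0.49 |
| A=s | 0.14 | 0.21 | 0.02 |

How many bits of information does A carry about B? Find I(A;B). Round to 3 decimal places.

0.501 bits

Marginals: p(A) = (0.6300, 0.3700), p(B) = (0.2700, 0.2200, 0.5100).
I(A;B) = Σ p(x,y)·log₂[p(x,y)/(p(x)p(y))].
  (r,α): 0.13·log₂(0.7643) = -0.0504
  (r,β): 0.01·log₂(0.0722) = -0.0379
  (r,γ): 0.49·log₂(1.5251) = 0.2983
  (s,α): 0.14·log₂(1.4014) = 0.0682
  (s,β): 0.21·log₂(2.5799) = 0.2871
  (s,γ): 0.02·log₂(0.1060) = -0.0648
Sum = 0.501 bits.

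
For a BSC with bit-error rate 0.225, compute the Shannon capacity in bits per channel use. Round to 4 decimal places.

Binary symmetric channel: C = 1 − h₂(ε) where h₂ is the binary entropy function.
h₂(0.225) = −0.225·log₂0.225 − 0.775·log₂0.775 = 0.7692.
C = 1 − 0.7692 = 0.2308 bits per channel use.

0.2308 bits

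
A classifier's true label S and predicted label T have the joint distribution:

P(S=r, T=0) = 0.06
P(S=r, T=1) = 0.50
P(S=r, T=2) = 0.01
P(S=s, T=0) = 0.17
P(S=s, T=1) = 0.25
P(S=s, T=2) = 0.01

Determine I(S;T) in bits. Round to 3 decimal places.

Marginals: p(S) = (0.5700, 0.4300), p(T) = (0.2300, 0.7500, 0.0200).
I(S;T) = H(S) + H(T) − H(S,T).
H(S) = 0.9858, H(T) = 0.9118, H(S,T) = 1.8110.
I(S;T) = 0.9858 + 0.9118 − 1.8110 = 0.087 bits.

0.087 bits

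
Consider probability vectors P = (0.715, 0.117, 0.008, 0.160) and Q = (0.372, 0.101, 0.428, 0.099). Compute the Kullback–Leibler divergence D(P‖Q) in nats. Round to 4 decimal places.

0.5293 nats

D(P‖Q) = Σ p·ln(p/q).
  0.715·ln(0.715/0.372) = 0.46717
  0.117·ln(0.117/0.101) = 0.01721
  0.008·ln(0.008/0.428) = -0.03184
  0.160·ln(0.160/0.099) = 0.07681
D(P‖Q) = 0.5293 nats.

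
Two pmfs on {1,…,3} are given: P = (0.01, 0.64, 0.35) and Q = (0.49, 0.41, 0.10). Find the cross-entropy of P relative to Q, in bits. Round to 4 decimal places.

H(P,Q) = −Σ p·log₂ q.
  −0.01·log₂(0.49) = 0.01029
  −0.64·log₂(0.41) = 0.82323
  −0.35·log₂(0.10) = 1.16267
H(P,Q) = 1.9962 bits.

1.9962 bits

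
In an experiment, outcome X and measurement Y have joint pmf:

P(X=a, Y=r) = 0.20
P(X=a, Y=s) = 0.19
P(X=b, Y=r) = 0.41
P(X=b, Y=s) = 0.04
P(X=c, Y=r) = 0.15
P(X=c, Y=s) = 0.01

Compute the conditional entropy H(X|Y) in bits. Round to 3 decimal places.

1.315 bits

Chain rule: H(X|Y) = H(X,Y) − H(Y).
Marginals: p(X) = (0.3900, 0.4500, 0.1600), p(Y) = (0.7600, 0.2400).
H(X,Y) = 2.1097 bits; H(Y) = 0.7950 bits.
H(X|Y) = 2.1097 − 0.7950 = 1.315 bits.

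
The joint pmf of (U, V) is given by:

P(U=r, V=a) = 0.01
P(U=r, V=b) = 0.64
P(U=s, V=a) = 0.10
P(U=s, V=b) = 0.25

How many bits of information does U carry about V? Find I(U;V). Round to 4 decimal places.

Marginals: p(U) = (0.6500, 0.3500), p(V) = (0.1100, 0.8900).
I(U;V) = H(U) + H(V) − H(U,V).
H(U) = 0.9341, H(V) = 0.4999, H(U,V) = 1.3107.
I(U;V) = 0.9341 + 0.4999 − 1.3107 = 0.1233 bits.

0.1233 bits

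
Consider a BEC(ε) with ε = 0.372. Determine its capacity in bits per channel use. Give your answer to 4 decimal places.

Binary erasure channel: capacity C = 1 − ε.
C = 1 − 0.372 = 0.6280 bits per channel use.

0.6280 bits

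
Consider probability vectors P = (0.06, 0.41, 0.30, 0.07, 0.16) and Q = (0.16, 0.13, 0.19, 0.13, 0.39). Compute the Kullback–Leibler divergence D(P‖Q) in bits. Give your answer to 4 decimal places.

0.5240 bits

D(P‖Q) = Σ p·log₂(p/q).
  0.06·log₂(0.06/0.16) = -0.08490
  0.41·log₂(0.41/0.13) = 0.67942
  0.30·log₂(0.30/0.19) = 0.19769
  0.07·log₂(0.07/0.13) = -0.06252
  0.16·log₂(0.16/0.39) = -0.20566
D(P‖Q) = 0.5240 bits.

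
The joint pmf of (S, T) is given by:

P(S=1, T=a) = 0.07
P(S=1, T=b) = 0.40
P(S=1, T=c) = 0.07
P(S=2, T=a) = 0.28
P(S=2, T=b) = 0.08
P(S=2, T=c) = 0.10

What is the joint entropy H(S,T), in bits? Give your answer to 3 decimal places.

H(S,T) = −Σ p(x,y)·log₂ p(x,y) over all 6 cells.
  cell (1,a): −0.07·log₂0.07 = 0.2686
  cell (1,b): −0.40·log₂0.40 = 0.5288
  cell (1,c): −0.07·log₂0.07 = 0.2686
  cell (2,a): −0.28·log₂0.28 = 0.5142
  cell (2,b): −0.08·log₂0.08 = 0.2915
  cell (2,c): −0.10·log₂0.10 = 0.3322
Sum = 2.204 bits.

2.204 bits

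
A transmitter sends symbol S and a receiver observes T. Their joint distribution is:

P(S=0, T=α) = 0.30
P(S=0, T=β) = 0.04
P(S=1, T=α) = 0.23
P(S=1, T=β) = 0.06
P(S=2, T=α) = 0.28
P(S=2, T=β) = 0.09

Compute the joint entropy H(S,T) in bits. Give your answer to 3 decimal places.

H(S,T) = −Σ p(x,y)·log₂ p(x,y) over all 6 cells.
  cell (0,α): −0.30·log₂0.30 = 0.5211
  cell (0,β): −0.04·log₂0.04 = 0.1858
  cell (1,α): −0.23·log₂0.23 = 0.4877
  cell (1,β): −0.06·log₂0.06 = 0.2435
  cell (2,α): −0.28·log₂0.28 = 0.5142
  cell (2,β): −0.09·log₂0.09 = 0.3127
Sum = 2.265 bits.

2.265 bits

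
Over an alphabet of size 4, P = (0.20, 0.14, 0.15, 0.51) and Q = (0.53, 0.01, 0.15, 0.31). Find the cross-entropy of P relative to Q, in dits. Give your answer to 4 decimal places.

H(P,Q) = −Σ p·log₁₀ q.
  −0.20·log₁₀(0.53) = 0.05514
  −0.14·log₁₀(0.01) = 0.28000
  −0.15·log₁₀(0.15) = 0.12359
  −0.51·log₁₀(0.31) = 0.25941
H(P,Q) = 0.7181 dits.

0.7181 dits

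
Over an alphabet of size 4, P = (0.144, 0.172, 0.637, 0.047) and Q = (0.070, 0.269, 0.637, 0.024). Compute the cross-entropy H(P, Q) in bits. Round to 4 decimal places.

1.5456 bits

H(P,Q) = −Σ p·log₂ q.
  −0.144·log₂(0.070) = 0.55246
  −0.172·log₂(0.269) = 0.32582
  −0.637·log₂(0.637) = 0.41445
  −0.047·log₂(0.024) = 0.25290
H(P,Q) = 1.5456 bits.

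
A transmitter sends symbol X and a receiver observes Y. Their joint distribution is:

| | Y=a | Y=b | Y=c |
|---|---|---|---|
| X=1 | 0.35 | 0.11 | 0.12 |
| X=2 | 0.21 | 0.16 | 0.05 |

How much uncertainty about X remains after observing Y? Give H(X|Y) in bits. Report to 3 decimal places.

Chain rule: H(X|Y) = H(X,Y) − H(Y).
Marginals: p(X) = (0.5800, 0.4200), p(Y) = (0.5600, 0.2700, 0.1700).
H(X,Y) = 2.3594 bits; H(Y) = 1.4130 bits.
H(X|Y) = 2.3594 − 1.4130 = 0.946 bits.

0.946 bits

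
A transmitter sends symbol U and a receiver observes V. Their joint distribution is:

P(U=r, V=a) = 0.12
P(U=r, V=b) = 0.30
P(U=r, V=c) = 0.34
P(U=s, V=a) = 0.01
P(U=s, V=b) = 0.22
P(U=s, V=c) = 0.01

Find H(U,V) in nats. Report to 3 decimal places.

H(U,V) = −Σ p(x,y)·ln p(x,y) over all 6 cells.
  cell (r,a): −0.12·ln0.12 = 0.2544
  cell (r,b): −0.30·ln0.30 = 0.3612
  cell (r,c): −0.34·ln0.34 = 0.3668
  cell (s,a): −0.01·ln0.01 = 0.0461
  cell (s,b): −0.22·ln0.22 = 0.3331
  cell (s,c): −0.01·ln0.01 = 0.0461
Sum = 1.408 nats.

1.408 nats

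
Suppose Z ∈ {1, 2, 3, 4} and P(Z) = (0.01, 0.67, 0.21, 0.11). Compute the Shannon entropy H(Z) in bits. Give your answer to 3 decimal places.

H(Z) = −Σ p·log₂ p.
  −(0.01)·log₂(0.01) = 0.0664
  −(0.67)·log₂(0.67) = 0.3871
  −(0.21)·log₂(0.21) = 0.4728
  −(0.11)·log₂(0.11) = 0.3503
Sum: 0.0664 + 0.3871 + 0.4728 + 0.3503 = 1.277 bits.

1.277 bits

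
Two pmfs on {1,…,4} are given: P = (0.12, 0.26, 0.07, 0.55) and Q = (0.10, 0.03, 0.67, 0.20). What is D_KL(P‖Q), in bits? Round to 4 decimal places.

D(P‖Q) = Σ p·log₂(p/q).
  0.12·log₂(0.12/0.10) = 0.03156
  0.26·log₂(0.26/0.03) = 0.81002
  0.07·log₂(0.07/0.67) = -0.22811
  0.55·log₂(0.55/0.20) = 0.80269
D(P‖Q) = 1.4162 bits.

1.4162 bits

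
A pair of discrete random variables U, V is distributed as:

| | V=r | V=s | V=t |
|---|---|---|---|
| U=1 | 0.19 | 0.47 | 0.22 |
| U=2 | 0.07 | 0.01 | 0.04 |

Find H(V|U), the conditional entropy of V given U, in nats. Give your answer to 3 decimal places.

0.998 nats

Chain rule: H(V|U) = H(U,V) − H(U).
Marginals: p(U) = (0.8800, 0.1200), p(V) = (0.2600, 0.4800, 0.2600).
H(U,V) = 1.3645 nats; H(U) = 0.3669 nats.
H(V|U) = 1.3645 − 0.3669 = 0.998 nats.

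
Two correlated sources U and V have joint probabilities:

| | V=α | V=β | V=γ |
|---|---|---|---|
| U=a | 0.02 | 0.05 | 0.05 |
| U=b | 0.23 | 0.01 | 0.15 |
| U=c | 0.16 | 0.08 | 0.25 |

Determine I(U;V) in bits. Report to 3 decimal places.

0.120 bits

Marginals: p(U) = (0.1200, 0.3900, 0.4900), p(V) = (0.4100, 0.1400, 0.4500).
I(U;V) = H(U) + H(V) − H(U,V).
H(U) = 1.4011, H(V) = 1.4429, H(U,V) = 2.7242.
I(U;V) = 1.4011 + 1.4429 − 2.7242 = 0.120 bits.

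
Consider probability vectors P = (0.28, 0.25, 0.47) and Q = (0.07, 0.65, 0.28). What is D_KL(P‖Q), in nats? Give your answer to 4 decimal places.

0.3927 nats

D(P‖Q) = Σ p·ln(p/q).
  0.28·ln(0.28/0.07) = 0.38816
  0.25·ln(0.25/0.65) = -0.23888
  0.47·ln(0.47/0.28) = 0.24343
D(P‖Q) = 0.3927 nats.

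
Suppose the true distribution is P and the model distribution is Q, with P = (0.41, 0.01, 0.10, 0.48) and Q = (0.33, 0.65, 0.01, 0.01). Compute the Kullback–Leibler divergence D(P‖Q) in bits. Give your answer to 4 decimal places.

D(P‖Q) = Σ p·log₂(p/q).
  0.41·log₂(0.41/0.33) = 0.12839
  0.01·log₂(0.01/0.65) = -0.06022
  0.10·log₂(0.10/0.01) = 0.33219
  0.48·log₂(0.48/0.01) = 2.68078
D(P‖Q) = 3.0811 bits.

3.0811 bits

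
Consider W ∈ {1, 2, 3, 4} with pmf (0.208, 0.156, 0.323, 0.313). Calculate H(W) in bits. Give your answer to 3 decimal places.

1.940 bits

H(W) = −Σ p·log₂ p.
  −(0.208)·log₂(0.208) = 0.4712
  −(0.156)·log₂(0.156) = 0.4181
  −(0.323)·log₂(0.323) = 0.5266
  −(0.313)·log₂(0.313) = 0.5245
Sum: 0.4712 + 0.4181 + 0.5266 + 0.5245 = 1.940 bits.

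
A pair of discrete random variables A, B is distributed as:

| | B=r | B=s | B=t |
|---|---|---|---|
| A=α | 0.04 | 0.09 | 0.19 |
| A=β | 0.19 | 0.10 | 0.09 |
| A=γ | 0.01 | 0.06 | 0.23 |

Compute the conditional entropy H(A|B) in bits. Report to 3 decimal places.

Chain rule: H(A|B) = H(A,B) − H(B).
Marginals: p(A) = (0.3200, 0.3800, 0.3000), p(B) = (0.2400, 0.2500, 0.5100).
H(A,B) = 2.8513 bits; H(B) = 1.4896 bits.
H(A|B) = 2.8513 − 1.4896 = 1.362 bits.

1.362 bits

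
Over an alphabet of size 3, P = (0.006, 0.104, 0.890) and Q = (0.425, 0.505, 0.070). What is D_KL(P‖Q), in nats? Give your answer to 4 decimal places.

2.0731 nats

D(P‖Q) = Σ p·ln(p/q).
  0.006·ln(0.006/0.425) = -0.02556
  0.104·ln(0.104/0.505) = -0.16434
  0.890·ln(0.890/0.070) = 2.26303
D(P‖Q) = 2.0731 nats.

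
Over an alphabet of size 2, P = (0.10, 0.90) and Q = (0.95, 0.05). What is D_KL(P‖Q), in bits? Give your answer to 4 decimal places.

D(P‖Q) = Σ p·log₂(p/q).
  0.10·log₂(0.10/0.95) = -0.32479
  0.90·log₂(0.90/0.05) = 3.75293
D(P‖Q) = 3.4281 bits.

3.4281 bits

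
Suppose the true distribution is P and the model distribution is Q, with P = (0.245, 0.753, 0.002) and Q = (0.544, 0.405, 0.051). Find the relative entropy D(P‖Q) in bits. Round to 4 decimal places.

0.3824 bits

D(P‖Q) = Σ p·log₂(p/q).
  0.245·log₂(0.245/0.544) = -0.28195
  0.753·log₂(0.753/0.405) = 0.67373
  0.002·log₂(0.002/0.051) = -0.00934
D(P‖Q) = 0.3824 bits.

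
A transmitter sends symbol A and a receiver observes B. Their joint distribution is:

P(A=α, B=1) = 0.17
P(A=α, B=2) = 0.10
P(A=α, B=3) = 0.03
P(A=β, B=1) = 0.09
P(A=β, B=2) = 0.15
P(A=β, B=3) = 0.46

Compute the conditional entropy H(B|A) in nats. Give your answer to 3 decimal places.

Chain rule: H(B|A) = H(A,B) − H(A).
Marginals: p(A) = (0.3000, 0.7000), p(B) = (0.2600, 0.2500, 0.4900).
H(A,B) = 1.4952 nats; H(A) = 0.6109 nats.
H(B|A) = 1.4952 − 0.6109 = 0.884 nats.

0.884 nats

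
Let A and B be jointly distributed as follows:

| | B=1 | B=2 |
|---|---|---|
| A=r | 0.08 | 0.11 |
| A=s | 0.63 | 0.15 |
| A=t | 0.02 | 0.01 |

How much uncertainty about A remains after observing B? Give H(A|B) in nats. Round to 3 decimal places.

Marginals: p(A) = (0.1900, 0.7800, 0.0300), p(B) = (0.7300, 0.2700).
H(A|B) = Σ p(B) · H(A|B=·).
  B=1: p=0.7300, H(A|B=1) = 0.4680
  B=2: p=0.2700, H(A|B=2) = 0.8144
Weighted sum = 0.562 nats.

0.562 nats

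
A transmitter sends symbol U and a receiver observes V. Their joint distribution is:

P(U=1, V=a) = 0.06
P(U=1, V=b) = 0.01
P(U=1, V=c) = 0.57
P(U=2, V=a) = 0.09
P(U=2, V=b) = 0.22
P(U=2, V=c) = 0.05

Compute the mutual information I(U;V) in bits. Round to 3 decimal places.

0.487 bits

Marginals: p(U) = (0.6400, 0.3600), p(V) = (0.1500, 0.2300, 0.6200).
I(U;V) = H(U) + H(V) − H(U,V).
H(U) = 0.9427, H(V) = 1.3258, H(U,V) = 1.7815.
I(U;V) = 0.9427 + 1.3258 − 1.7815 = 0.487 bits.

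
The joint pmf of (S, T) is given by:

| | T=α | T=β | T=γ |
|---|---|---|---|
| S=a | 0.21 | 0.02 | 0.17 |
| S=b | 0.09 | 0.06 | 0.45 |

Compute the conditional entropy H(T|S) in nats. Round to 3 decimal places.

0.779 nats

Marginals: p(S) = (0.4000, 0.6000), p(T) = (0.3000, 0.0800, 0.6200).
H(T|S) = Σ p(S) · H(T|S=·).
  S=a: p=0.4000, H(T|S=a) = 0.8517
  S=b: p=0.6000, H(T|S=b) = 0.7306
Weighted sum = 0.779 nats.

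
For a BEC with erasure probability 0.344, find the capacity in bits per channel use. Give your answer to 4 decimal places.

Binary erasure channel: capacity C = 1 − ε.
C = 1 − 0.344 = 0.6560 bits per channel use.

0.6560 bits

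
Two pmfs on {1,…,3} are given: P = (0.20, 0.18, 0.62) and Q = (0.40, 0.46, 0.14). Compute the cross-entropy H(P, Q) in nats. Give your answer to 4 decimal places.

1.5420 nats

H(P,Q) = −Σ p·ln q.
  −0.20·ln(0.40) = 0.18326
  −0.18·ln(0.46) = 0.13978
  −0.62·ln(0.14) = 1.21899
H(P,Q) = 1.5420 nats.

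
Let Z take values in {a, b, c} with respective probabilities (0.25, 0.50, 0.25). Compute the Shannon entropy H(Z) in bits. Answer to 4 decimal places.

H(Z) = −Σ p·log₂ p.
  −(0.25)·log₂(0.25) = 0.50000
  −(0.50)·log₂(0.50) = 0.50000
  −(0.25)·log₂(0.25) = 0.50000
Sum: 0.50000 + 0.50000 + 0.50000 = 1.5000 bits.

1.5000 bits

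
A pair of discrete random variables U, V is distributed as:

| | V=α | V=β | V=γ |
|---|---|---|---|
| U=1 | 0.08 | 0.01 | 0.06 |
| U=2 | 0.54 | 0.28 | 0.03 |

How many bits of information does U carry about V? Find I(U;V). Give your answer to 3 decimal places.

0.120 bits

Marginals: p(U) = (0.1500, 0.8500), p(V) = (0.6200, 0.2900, 0.0900).
I(U;V) = Σ p(x,y)·log₂[p(x,y)/(p(x)p(y))].
  (1,α): 0.08·log₂(0.8602) = -0.0174
  (1,β): 0.01·log₂(0.2299) = -0.0212
  (1,γ): 0.06·log₂(4.4444) = 0.1291
  (2,α): 0.54·log₂(1.0247) = 0.0190
  (2,β): 0.28·log₂(1.1359) = 0.0515
  (2,γ): 0.03·log₂(0.3922) = -0.0405
Sum = 0.120 bits.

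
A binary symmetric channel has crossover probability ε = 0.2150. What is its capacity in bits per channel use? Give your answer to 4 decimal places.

0.2491 bits

Binary symmetric channel: C = 1 − h₂(ε) where h₂ is the binary entropy function.
h₂(0.2150) = −0.2150·log₂0.2150 − 0.7850·log₂0.7850 = 0.7509.
C = 1 − 0.7509 = 0.2491 bits per channel use.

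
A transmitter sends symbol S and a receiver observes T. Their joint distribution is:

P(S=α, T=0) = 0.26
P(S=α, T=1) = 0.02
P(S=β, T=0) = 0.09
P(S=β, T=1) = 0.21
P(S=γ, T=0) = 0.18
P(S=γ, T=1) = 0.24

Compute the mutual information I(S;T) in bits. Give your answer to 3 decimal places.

Marginals: p(S) = (0.2800, 0.3000, 0.4200), p(T) = (0.5300, 0.4700).
I(S;T) = H(S) + H(T) − H(S,T).
H(S) = 1.5610, H(T) = 0.9974, H(S,T) = 2.3431.
I(S;T) = 1.5610 + 0.9974 − 2.3431 = 0.215 bits.

0.215 bits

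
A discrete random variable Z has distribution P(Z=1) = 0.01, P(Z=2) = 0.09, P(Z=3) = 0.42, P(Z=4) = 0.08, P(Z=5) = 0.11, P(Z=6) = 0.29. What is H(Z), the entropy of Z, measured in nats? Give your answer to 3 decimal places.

1.431 nats

H(Z) = −Σ p·ln p.
  −(0.01)·ln(0.01) = 0.0461
  −(0.09)·ln(0.09) = 0.2167
  −(0.42)·ln(0.42) = 0.3644
  −(0.08)·ln(0.08) = 0.2021
  −(0.11)·ln(0.11) = 0.2428
  −(0.29)·ln(0.29) = 0.3590
Sum: 0.0461 + 0.2167 + 0.3644 + 0.2021 + 0.2428 + 0.3590 = 1.431 nats.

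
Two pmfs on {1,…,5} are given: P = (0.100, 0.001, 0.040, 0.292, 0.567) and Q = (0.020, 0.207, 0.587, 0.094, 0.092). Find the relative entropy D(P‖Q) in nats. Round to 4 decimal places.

D(P‖Q) = Σ p·ln(p/q).
  0.100·ln(0.100/0.020) = 0.16094
  0.001·ln(0.001/0.207) = -0.00533
  0.040·ln(0.040/0.587) = -0.10745
  0.292·ln(0.292/0.094) = 0.33097
  0.567·ln(0.567/0.092) = 1.03113
D(P‖Q) = 1.4103 nats.

1.4103 nats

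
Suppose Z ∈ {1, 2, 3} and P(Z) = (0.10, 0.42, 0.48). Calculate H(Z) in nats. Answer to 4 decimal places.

H(Z) = −Σ p·ln p.
  −(0.10)·ln(0.10) = 0.23026
  −(0.42)·ln(0.42) = 0.36435
  −(0.48)·ln(0.48) = 0.35231
Sum: 0.23026 + 0.36435 + 0.35231 = 0.9469 nats.

0.9469 nats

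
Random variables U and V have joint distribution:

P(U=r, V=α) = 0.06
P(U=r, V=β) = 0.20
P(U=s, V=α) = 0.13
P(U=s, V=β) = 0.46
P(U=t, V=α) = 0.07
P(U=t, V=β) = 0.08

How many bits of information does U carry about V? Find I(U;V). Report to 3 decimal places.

Marginals: p(U) = (0.2600, 0.5900, 0.1500), p(V) = (0.2600, 0.7400).
I(U;V) = Σ p(x,y)·log₂[p(x,y)/(p(x)p(y))].
  (r,α): 0.06·log₂(0.8876) = -0.0103
  (r,β): 0.20·log₂(1.0395) = 0.0112
  (s,α): 0.13·log₂(0.8475) = -0.0310
  (s,β): 0.46·log₂(1.0536) = 0.0346
  (t,α): 0.07·log₂(1.7949) = 0.0591
  (t,β): 0.08·log₂(0.7207) = -0.0378
Sum = 0.026 bits.

0.026 bits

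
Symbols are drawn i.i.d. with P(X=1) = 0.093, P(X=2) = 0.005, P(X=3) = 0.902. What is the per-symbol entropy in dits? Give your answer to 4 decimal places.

0.1478 dits

H(X) = −Σ p·log₁₀ p.
  −(0.093)·log₁₀(0.093) = 0.09593
  −(0.005)·log₁₀(0.005) = 0.01151
  −(0.902)·log₁₀(0.902) = 0.04040
Sum: 0.09593 + 0.01151 + 0.04040 = 0.1478 dits.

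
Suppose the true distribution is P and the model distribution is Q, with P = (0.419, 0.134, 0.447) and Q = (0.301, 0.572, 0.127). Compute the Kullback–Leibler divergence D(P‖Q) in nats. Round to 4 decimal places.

D(P‖Q) = Σ p·ln(p/q).
  0.419·ln(0.419/0.301) = 0.13859
  0.134·ln(0.134/0.572) = -0.19447
  0.447·ln(0.447/0.127) = 0.56249
D(P‖Q) = 0.5066 nats.

0.5066 nats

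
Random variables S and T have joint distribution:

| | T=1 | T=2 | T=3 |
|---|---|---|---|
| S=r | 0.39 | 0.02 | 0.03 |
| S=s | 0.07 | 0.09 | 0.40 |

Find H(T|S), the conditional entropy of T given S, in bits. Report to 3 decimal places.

Chain rule: H(T|S) = H(S,T) − H(S).
Marginals: p(S) = (0.4400, 0.5600), p(T) = (0.4600, 0.1100, 0.4300).
H(S,T) = 1.9044 bits; H(S) = 0.9896 bits.
H(T|S) = 1.9044 − 0.9896 = 0.915 bits.

0.915 bits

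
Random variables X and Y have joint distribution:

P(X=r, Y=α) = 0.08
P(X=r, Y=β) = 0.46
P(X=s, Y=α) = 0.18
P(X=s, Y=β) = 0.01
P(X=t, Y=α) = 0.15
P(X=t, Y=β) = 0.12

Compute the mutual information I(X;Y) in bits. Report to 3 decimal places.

0.326 bits

Marginals: p(X) = (0.5400, 0.1900, 0.2700), p(Y) = (0.4100, 0.5900).
I(X;Y) = H(X) + H(Y) − H(X,Y).
H(X) = 1.4453, H(Y) = 0.9765, H(X,Y) = 2.0962.
I(X;Y) = 1.4453 + 0.9765 − 2.0962 = 0.326 bits.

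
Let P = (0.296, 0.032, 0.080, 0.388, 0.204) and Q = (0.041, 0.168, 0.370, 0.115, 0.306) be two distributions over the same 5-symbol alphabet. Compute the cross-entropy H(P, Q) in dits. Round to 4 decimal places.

H(P,Q) = −Σ p·log₁₀ q.
  −0.296·log₁₀(0.041) = 0.41062
  −0.032·log₁₀(0.168) = 0.02479
  −0.080·log₁₀(0.370) = 0.03454
  −0.388·log₁₀(0.115) = 0.36445
  −0.204·log₁₀(0.306) = 0.10491
H(P,Q) = 0.9393 dits.

0.9393 dits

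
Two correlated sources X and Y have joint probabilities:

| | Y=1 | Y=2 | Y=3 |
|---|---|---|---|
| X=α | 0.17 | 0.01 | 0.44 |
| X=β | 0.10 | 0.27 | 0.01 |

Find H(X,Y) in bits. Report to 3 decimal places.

1.931 bits

H(X,Y) = −Σ p(x,y)·log₂ p(x,y) over all 6 cells.
  cell (α,1): −0.17·log₂0.17 = 0.4346
  cell (α,2): −0.01·log₂0.01 = 0.0664
  cell (α,3): −0.44·log₂0.44 = 0.5211
  cell (β,1): −0.10·log₂0.10 = 0.3322
  cell (β,2): −0.27·log₂0.27 = 0.5100
  cell (β,3): −0.01·log₂0.01 = 0.0664
Sum = 1.931 bits.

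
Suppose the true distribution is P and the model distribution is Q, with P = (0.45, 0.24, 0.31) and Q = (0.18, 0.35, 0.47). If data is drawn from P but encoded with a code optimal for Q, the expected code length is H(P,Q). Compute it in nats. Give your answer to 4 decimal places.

H(P,Q) = −Σ p·ln q.
  −0.45·ln(0.18) = 0.77166
  −0.24·ln(0.35) = 0.25196
  −0.31·ln(0.47) = 0.23406
H(P,Q) = 1.2577 nats.

1.2577 nats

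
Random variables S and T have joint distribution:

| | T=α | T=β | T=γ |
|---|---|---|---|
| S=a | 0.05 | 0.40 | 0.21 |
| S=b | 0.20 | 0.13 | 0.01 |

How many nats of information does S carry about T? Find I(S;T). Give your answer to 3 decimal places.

0.180 nats

Marginals: p(S) = (0.6600, 0.3400), p(T) = (0.2500, 0.5300, 0.2200).
I(S;T) = H(S) + H(T) − H(S,T).
H(S) = 0.6410, H(T) = 1.0162, H(S,T) = 1.4772.
I(S;T) = 0.6410 + 1.0162 − 1.4772 = 0.180 nats.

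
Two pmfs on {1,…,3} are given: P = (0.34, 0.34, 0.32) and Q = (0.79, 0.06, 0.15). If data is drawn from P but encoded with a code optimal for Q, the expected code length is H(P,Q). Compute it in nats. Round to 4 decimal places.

H(P,Q) = −Σ p·ln q.
  −0.34·ln(0.79) = 0.08015
  −0.34·ln(0.06) = 0.95656
  −0.32·ln(0.15) = 0.60708
H(P,Q) = 1.6438 nats.

1.6438 nats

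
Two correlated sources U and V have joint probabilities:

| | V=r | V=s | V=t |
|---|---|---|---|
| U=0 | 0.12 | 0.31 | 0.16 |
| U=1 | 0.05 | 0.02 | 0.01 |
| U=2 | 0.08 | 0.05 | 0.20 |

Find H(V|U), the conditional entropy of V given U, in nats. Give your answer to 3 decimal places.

Chain rule: H(V|U) = H(U,V) − H(U).
Marginals: p(U) = (0.5900, 0.0800, 0.3300), p(V) = (0.2500, 0.3800, 0.3700).
H(U,V) = 1.8585 nats; H(U) = 0.8792 nats.
H(V|U) = 1.8585 − 0.8792 = 0.979 nats.

0.979 nats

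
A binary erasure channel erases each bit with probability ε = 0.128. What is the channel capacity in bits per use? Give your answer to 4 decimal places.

0.8720 bits

Binary erasure channel: capacity C = 1 − ε.
C = 1 − 0.128 = 0.8720 bits per channel use.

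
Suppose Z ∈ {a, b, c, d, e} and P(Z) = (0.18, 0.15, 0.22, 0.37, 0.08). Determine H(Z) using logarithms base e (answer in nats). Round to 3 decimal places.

H(Z) = −Σ p·ln p.
  −(0.18)·ln(0.18) = 0.3087
  −(0.15)·ln(0.15) = 0.2846
  −(0.22)·ln(0.22) = 0.3331
  −(0.37)·ln(0.37) = 0.3679
  −(0.08)·ln(0.08) = 0.2021
Sum: 0.3087 + 0.2846 + 0.3331 + 0.3679 + 0.2021 = 1.496 nats.

1.496 nats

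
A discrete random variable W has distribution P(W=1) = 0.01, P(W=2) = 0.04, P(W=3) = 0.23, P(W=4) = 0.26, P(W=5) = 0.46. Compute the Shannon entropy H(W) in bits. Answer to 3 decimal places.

H(W) = −Σ p·log₂ p.
  −(0.01)·log₂(0.01) = 0.0664
  −(0.04)·log₂(0.04) = 0.1858
  −(0.23)·log₂(0.23) = 0.4877
  −(0.26)·log₂(0.26) = 0.5053
  −(0.46)·log₂(0.46) = 0.5153
Sum: 0.0664 + 0.1858 + 0.4877 + 0.5053 + 0.5153 = 1.760 bits.

1.760 bits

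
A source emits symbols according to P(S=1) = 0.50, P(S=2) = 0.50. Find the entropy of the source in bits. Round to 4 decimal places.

1.0000 bits

H(S) = −Σ p·log₂ p.
  −(0.50)·log₂(0.50) = 0.50000
  −(0.50)·log₂(0.50) = 0.50000
Sum: 0.50000 + 0.50000 = 1.0000 bits.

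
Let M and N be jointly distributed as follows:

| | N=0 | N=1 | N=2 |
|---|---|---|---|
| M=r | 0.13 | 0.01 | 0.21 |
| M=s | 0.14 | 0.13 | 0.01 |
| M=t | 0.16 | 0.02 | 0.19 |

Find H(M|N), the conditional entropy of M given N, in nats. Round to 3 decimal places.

0.891 nats

Marginals: p(M) = (0.3500, 0.2800, 0.3700), p(N) = (0.4300, 0.1600, 0.4100).
H(M|N) = Σ p(N) · H(M|N=·).
  N=0: p=0.4300, H(M|N=0) = 1.0949
  N=1: p=0.1600, H(M|N=1) = 0.6019
  N=2: p=0.4100, H(M|N=2) = 0.7897
Weighted sum = 0.891 nats.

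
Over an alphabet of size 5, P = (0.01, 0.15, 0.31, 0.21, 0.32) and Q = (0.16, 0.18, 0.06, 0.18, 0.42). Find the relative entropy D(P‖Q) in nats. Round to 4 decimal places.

D(P‖Q) = Σ p·ln(p/q).
  0.01·ln(0.01/0.16) = -0.02773
  0.15·ln(0.15/0.18) = -0.02735
  0.31·ln(0.31/0.06) = 0.50909
  0.21·ln(0.21/0.18) = 0.03237
  0.32·ln(0.32/0.42) = -0.08702
D(P‖Q) = 0.3994 nats.

0.3994 nats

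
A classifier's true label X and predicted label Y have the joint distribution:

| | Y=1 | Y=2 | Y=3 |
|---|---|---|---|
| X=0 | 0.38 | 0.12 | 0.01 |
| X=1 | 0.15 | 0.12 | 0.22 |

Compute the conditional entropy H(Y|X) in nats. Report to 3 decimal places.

0.847 nats

Marginals: p(X) = (0.5100, 0.4900), p(Y) = (0.5300, 0.2400, 0.2300).
H(Y|X) = Σ p(X) · H(Y|X=·).
  X=0: p=0.5100, H(Y|X=0) = 0.6368
  X=1: p=0.4900, H(Y|X=1) = 1.0665
Weighted sum = 0.847 nats.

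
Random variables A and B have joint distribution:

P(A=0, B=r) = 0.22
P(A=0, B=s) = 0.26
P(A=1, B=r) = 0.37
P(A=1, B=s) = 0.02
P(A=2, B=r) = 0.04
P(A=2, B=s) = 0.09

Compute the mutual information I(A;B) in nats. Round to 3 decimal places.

Marginals: p(A) = (0.4800, 0.3900, 0.1300), p(B) = (0.6300, 0.3700).
I(A;B) = Σ p(x,y)·ln[p(x,y)/(p(x)p(y))].
  (0,r): 0.22·ln(0.7275) = -0.0700
  (0,s): 0.26·ln(1.4640) = 0.0991
  (1,r): 0.37·ln(1.5059) = 0.1515
  (1,s): 0.02·ln(0.1386) = -0.0395
  (2,r): 0.04·ln(0.4884) = -0.0287
  (2,s): 0.09·ln(1.8711) = 0.0564
Sum = 0.169 nats.

0.169 nats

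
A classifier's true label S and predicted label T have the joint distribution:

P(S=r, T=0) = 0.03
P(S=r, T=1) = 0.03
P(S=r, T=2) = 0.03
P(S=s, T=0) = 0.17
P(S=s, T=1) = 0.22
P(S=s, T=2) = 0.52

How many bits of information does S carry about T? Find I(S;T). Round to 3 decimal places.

Marginals: p(S) = (0.0900, 0.9100), p(T) = (0.2000, 0.2500, 0.5500).
I(S;T) = H(S) + H(T) − H(S,T).
H(S) = 0.4365, H(T) = 1.4388, H(S,T) = 1.8610.
I(S;T) = 0.4365 + 1.4388 − 1.8610 = 0.014 bits.

0.014 bits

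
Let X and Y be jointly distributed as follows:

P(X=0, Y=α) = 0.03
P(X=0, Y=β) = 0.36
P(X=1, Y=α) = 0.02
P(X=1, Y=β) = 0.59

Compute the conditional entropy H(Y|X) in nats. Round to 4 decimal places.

0.1938 nats

Marginals: p(X) = (0.3900, 0.6100), p(Y) = (0.0500, 0.9500).
H(Y|X) = Σ p(X) · H(Y|X=·).
  X=0: p=0.3900, H(Y|X=0) = 0.2712
  X=1: p=0.6100, H(Y|X=1) = 0.1443
Weighted sum = 0.1938 nats.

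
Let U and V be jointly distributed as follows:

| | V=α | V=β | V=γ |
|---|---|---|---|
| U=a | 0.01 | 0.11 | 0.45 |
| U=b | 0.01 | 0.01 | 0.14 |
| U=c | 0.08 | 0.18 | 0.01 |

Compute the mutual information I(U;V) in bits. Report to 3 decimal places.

0.422 bits

Marginals: p(U) = (0.5700, 0.1600, 0.2700), p(V) = (0.1000, 0.3000, 0.6000).
I(U;V) = Σ p(x,y)·log₂[p(x,y)/(p(x)p(y))].
  (a,α): 0.01·log₂(0.1754) = -0.0251
  (a,β): 0.11·log₂(0.6433) = -0.0700
  (a,γ): 0.45·log₂(1.3158) = 0.1782
  (b,α): 0.01·log₂(0.6250) = -0.0068
  (b,β): 0.01·log₂(0.2083) = -0.0226
  (b,γ): 0.14·log₂(1.4583) = 0.0762
  (c,α): 0.08·log₂(2.9630) = 0.1254
  (c,β): 0.18·log₂(2.2222) = 0.2074
  (c,γ): 0.01·log₂(0.0617) = -0.0402
Sum = 0.422 bits.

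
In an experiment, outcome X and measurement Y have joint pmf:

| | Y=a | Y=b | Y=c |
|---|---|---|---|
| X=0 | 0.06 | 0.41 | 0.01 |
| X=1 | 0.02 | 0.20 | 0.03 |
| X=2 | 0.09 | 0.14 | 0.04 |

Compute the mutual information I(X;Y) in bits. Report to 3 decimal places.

0.094 bits

Marginals: p(X) = (0.4800, 0.2500, 0.2700), p(Y) = (0.1700, 0.7500, 0.0800).
I(X;Y) = H(X) + H(Y) − H(X,Y).
H(X) = 1.5183, H(Y) = 1.0374, H(X,Y) = 2.4619.
I(X;Y) = 1.5183 + 1.0374 − 2.4619 = 0.094 bits.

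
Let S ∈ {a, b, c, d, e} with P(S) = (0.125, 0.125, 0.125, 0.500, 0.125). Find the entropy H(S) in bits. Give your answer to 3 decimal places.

2.000 bits

H(S) = −Σ p·log₂ p.
  −(0.125)·log₂(0.125) = 0.3750
  −(0.125)·log₂(0.125) = 0.3750
  −(0.125)·log₂(0.125) = 0.3750
  −(0.500)·log₂(0.500) = 0.5000
  −(0.125)·log₂(0.125) = 0.3750
Sum: 0.3750 + 0.3750 + 0.3750 + 0.5000 + 0.3750 = 2.000 bits.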